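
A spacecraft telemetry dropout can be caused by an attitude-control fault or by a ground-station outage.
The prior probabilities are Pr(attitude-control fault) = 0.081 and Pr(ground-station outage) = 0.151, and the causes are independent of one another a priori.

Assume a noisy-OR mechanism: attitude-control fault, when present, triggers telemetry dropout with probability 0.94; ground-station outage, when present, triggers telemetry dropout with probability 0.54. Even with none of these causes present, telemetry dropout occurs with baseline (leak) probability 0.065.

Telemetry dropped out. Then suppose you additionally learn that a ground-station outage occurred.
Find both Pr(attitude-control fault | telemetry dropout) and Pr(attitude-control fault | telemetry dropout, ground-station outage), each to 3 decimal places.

Pr(attitude-control fault | telemetry dropout) ≈ 0.372; Pr(attitude-control fault | telemetry dropout, ground-station outage) ≈ 0.131

Under noisy-OR, P(telemetry dropout | causes) = 1 − (1−0.065)·∏(1−qᵢ) over the active causes.
P(telemetry dropout) = 0.065·0.919·0.849 + 0.5699·0.919·0.151 + 0.9439·0.081·0.849 + 0.974194·0.081·0.151 = 0.050715 + 0.079084 + 0.064911 + 0.011915 = 0.206625
Restricting to configurations with attitude-control fault present: 0.064911 + 0.011915 = 0.076826.
P(attitude-control fault | telemetry dropout) = 0.076826 / 0.206625 ≈ 0.372

Now also conditioning on ground-station outage=true:
Sum P(telemetry dropout|·) weighted by the priors over both values of attitude-control fault:
  P(telemetry dropout | ground-station outage) = 0.5699*0.919 + 0.974194*0.081
        = 0.523738 + 0.078910 = 0.602648
Configurations with attitude-control fault contribute 0.078910, so
  P(attitude-control fault | telemetry dropout, ground-station outage) = 0.078910 / 0.602648 ≈ 0.131
The drop from 0.372 to 0.131 is the explaining-away (discounting) effect.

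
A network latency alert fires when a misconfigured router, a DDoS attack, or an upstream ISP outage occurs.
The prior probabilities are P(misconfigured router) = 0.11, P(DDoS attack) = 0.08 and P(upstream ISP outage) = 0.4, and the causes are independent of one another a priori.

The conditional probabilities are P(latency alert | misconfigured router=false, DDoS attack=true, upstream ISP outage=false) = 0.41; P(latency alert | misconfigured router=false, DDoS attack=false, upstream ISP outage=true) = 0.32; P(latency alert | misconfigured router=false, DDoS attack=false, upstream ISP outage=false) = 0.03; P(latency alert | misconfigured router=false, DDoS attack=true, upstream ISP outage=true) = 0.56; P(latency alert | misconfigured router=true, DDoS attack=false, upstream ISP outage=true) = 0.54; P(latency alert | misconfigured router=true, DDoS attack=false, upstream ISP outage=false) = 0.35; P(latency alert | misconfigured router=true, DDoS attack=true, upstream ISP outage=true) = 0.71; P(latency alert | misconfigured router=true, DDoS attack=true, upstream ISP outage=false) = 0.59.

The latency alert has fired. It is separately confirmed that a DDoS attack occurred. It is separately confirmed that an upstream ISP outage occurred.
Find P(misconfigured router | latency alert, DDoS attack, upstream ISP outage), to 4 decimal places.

By total probability over both values of misconfigured router:
  P(latency alert | DDoS attack, upstream ISP outage) = 0.56·0.89 + 0.71·0.11
        = 0.498400 + 0.078100 = 0.576500
Configurations with misconfigured router contribute 0.078100, so
  P(misconfigured router | latency alert, DDoS attack, upstream ISP outage) = 0.078100 / 0.576500 ≈ 0.1355

P(misconfigured router | latency alert, DDoS attack, upstream ISP outage) ≈ 0.1355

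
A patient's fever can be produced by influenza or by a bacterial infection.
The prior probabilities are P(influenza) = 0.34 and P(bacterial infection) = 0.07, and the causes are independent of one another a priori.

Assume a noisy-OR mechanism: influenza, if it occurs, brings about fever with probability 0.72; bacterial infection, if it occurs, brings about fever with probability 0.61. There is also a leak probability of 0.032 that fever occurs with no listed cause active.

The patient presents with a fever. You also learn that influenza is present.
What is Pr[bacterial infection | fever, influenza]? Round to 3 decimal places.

Pr[bacterial infection | fever, influenza] ≈ 0.085

Under noisy-OR, P(fever | causes) = 1 − (1−0.032)·∏(1−qᵢ) over the active causes.
Weight on bacterial infection=true, given the evidence: 0.894294×0.07 = 0.062601
The normalizing constant is 0.72896×0.93 + 0.894294×0.07 = 0.740534
Posterior = 0.062601 / 0.740534 ≈ 0.085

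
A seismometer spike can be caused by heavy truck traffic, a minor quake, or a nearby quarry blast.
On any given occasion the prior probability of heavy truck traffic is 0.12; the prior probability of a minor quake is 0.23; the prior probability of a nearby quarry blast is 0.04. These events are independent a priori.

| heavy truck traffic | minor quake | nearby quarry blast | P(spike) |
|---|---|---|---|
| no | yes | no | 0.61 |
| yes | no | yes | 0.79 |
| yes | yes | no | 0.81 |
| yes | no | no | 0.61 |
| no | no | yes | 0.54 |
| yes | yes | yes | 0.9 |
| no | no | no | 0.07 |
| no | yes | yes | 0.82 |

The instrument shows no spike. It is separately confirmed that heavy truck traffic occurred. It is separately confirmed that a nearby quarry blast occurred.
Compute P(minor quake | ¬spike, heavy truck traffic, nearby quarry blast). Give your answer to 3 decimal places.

Numerator (weight on configurations with minor quake): 0.1×0.23 = 0.023000
The normalizing constant is 0.21×0.77 + 0.1×0.23 = 0.184700
P(minor quake | ¬spike, heavy truck traffic, nearby quarry blast) = 0.023000/0.184700 ≈ 0.125

P(minor quake | ¬spike, heavy truck traffic, nearby quarry blast) ≈ 0.125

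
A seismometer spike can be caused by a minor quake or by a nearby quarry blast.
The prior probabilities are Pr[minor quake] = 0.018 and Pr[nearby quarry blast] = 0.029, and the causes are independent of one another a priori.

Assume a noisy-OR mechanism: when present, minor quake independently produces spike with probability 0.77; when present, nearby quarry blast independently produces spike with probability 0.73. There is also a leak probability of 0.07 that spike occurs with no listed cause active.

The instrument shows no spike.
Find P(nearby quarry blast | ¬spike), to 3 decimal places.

P(nearby quarry blast | ¬spike) ≈ 0.008

Under noisy-OR, P(spike | causes) = 1 − (1−0.07)·∏(1−qᵢ) over the active causes.
For the numerator, keep only nearby quarry blast=true terms: 0.007151 + 0.000030 = 0.007181
The normalizing constant is 0.93×0.982×0.971 + 0.2511×0.982×0.029 + 0.2139×0.018×0.971 + 0.057753×0.018×0.029 = 0.897695
P(nearby quarry blast | ¬spike) = 0.007181/0.897695 ≈ 0.008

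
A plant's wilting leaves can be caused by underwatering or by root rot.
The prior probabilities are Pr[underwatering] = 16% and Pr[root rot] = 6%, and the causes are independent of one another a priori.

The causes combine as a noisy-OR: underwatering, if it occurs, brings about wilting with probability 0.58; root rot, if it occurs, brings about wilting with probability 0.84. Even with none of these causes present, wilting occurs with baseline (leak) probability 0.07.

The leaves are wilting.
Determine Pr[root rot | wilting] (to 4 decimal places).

Pr[root rot | wilting] ≈ 0.2610

Under noisy-OR, P(wilting | causes) = 1 − (1−0.07)·∏(1−qᵢ) over the active causes.
P(wilting) = 0.07×0.84×0.94 + 0.8512×0.84×0.06 + 0.6094×0.16×0.94 + 0.937504×0.16×0.06 = 0.055272 + 0.042900 + 0.091654 + 0.009000 = 0.198826
Restricting to configurations with root rot present: 0.042900 + 0.009000 = 0.051900.
Hence the posterior is 0.051900/0.198826 ≈ 0.2610.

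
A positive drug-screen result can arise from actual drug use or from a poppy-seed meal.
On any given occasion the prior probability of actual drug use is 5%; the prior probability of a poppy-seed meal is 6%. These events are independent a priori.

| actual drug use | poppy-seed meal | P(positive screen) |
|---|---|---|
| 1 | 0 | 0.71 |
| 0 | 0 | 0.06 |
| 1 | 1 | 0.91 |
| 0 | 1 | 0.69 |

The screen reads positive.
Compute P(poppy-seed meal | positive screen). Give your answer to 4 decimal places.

P(poppy-seed meal | positive screen) ≈ 0.3260

By total probability over the 4 (actual drug use, poppy-seed meal) configurations:
  P(positive screen) = 0.06*0.95*0.94 + 0.69*0.95*0.06 + 0.71*0.05*0.94 + 0.91*0.05*0.06
        = 0.053580 + 0.039330 + 0.033370 + 0.002730 = 0.129010
The terms with poppy-seed meal present sum to 0.042060, so
  P(poppy-seed meal | positive screen) = 0.042060 / 0.129010 ≈ 0.3260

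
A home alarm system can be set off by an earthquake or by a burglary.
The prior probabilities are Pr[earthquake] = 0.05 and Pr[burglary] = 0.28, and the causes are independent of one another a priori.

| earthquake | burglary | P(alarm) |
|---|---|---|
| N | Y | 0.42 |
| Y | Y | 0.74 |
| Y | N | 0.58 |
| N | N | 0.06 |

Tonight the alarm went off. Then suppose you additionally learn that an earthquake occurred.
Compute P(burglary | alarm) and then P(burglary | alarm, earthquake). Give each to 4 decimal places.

P(alarm) = 0.06×0.95×0.72 + 0.42×0.95×0.28 + 0.58×0.05×0.72 + 0.74×0.05×0.28 = 0.041040 + 0.111720 + 0.020880 + 0.010360 = 0.184000
Restricting to configurations with burglary present: 0.111720 + 0.010360 = 0.122080.
P(burglary | alarm) = 0.122080 / 0.184000 ≈ 0.6635

With the extra evidence:
Weight on burglary=true, given the evidence: 0.74×0.28 = 0.207200
Denominator P(alarm | earthquake): 0.58×0.72 + 0.74×0.28 = 0.624800
Posterior = 0.207200 / 0.624800 ≈ 0.3316
Conditioning on earthquake lowers the posterior on burglary: the classic explaining-away effect in a common-effect structure.

P(burglary | alarm) ≈ 0.6635; P(burglary | alarm, earthquake) ≈ 0.3316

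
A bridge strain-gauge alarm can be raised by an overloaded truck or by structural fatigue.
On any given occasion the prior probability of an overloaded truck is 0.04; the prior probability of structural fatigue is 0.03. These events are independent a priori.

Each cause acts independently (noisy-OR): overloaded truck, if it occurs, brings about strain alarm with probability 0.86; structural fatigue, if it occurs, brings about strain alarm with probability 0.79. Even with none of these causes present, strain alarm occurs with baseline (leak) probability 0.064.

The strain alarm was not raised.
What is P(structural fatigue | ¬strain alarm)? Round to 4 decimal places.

P(structural fatigue | ¬strain alarm) ≈ 0.0065

Under noisy-OR, P(strain alarm | causes) = 1 − (1−0.064)·∏(1−qᵢ) over the active causes.
Weight on structural fatigue=true, given the evidence: 0.005661 + 0.000033 = 0.005694
Normalizer over all consistent configurations: 0.936*0.96*0.97 + 0.19656*0.96*0.03 + 0.13104*0.04*0.97 + 0.027518*0.04*0.03 = 0.882381
P(structural fatigue | ¬strain alarm) = 0.005694/0.882381 ≈ 0.0065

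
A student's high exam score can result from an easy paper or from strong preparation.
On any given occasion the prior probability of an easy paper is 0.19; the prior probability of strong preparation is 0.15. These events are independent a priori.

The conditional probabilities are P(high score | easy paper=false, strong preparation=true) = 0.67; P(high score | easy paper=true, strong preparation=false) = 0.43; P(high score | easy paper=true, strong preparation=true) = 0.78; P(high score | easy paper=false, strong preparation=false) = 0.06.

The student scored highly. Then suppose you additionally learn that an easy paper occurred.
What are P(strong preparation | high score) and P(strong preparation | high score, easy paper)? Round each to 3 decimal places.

By total probability over the 4 (easy paper, strong preparation) configurations:
  P(high score) = 0.06×0.81×0.85 + 0.67×0.81×0.15 + 0.43×0.19×0.85 + 0.78×0.19×0.15
        = 0.041310 + 0.081405 + 0.069445 + 0.022230 = 0.214390
Keeping only the strong preparation-present terms gives 0.103635, so
  P(strong preparation | high score) = 0.103635 / 0.214390 ≈ 0.483

Now also conditioning on easy paper=true:
P(high score | easy paper) = 0.43·0.85 + 0.78·0.15 = 0.365500 + 0.117000 = 0.482500
Restricting to configurations with strong preparation present: 0.78·0.15 = 0.117000.
So P(strong preparation | high score, easy paper) = 0.117000/0.482500 ≈ 0.242.
This is intercausal reasoning (explaining away): once easy paper accounts for the high score, strong preparation becomes less likely.

P(strong preparation | high score) ≈ 0.483; P(strong preparation | high score, easy paper) ≈ 0.242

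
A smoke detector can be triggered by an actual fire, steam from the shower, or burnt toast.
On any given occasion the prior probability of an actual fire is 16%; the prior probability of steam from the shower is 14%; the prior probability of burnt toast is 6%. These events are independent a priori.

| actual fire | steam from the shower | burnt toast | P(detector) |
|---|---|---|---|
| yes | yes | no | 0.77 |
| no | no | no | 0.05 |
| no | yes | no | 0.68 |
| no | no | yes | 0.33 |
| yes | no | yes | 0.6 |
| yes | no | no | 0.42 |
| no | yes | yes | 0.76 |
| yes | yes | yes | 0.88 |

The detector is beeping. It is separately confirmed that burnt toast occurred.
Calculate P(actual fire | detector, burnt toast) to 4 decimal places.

By total probability over the 4 (actual fire, steam from the shower) configurations:
  P(detector | burnt toast) = 0.33*0.84*0.86 + 0.76*0.84*0.14 + 0.6*0.16*0.86 + 0.88*0.16*0.14
        = 0.238392 + 0.089376 + 0.082560 + 0.019712 = 0.430040
Configurations with actual fire contribute 0.102272, so
  P(actual fire | detector, burnt toast) = 0.102272 / 0.430040 ≈ 0.2378

P(actual fire | detector, burnt toast) ≈ 0.2378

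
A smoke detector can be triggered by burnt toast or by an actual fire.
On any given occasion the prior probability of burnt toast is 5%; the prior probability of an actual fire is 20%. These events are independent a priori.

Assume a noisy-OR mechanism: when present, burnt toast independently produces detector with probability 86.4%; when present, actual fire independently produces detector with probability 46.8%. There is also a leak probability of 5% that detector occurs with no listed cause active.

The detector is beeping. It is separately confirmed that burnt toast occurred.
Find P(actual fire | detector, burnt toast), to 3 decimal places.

Under noisy-OR, P(detector | causes) = 1 − (1−0.05)·∏(1−qᵢ) over the active causes.
Enumerate both values of actual fire and weight by the priors:
  P(detector | burnt toast) = 0.8708*0.8 + 0.931266*0.2
        = 0.696640 + 0.186253 = 0.882893
Keeping only the actual fire-present terms gives 0.186253, so
  P(actual fire | detector, burnt toast) = 0.186253 / 0.882893 ≈ 0.211

P(actual fire | detector, burnt toast) ≈ 0.211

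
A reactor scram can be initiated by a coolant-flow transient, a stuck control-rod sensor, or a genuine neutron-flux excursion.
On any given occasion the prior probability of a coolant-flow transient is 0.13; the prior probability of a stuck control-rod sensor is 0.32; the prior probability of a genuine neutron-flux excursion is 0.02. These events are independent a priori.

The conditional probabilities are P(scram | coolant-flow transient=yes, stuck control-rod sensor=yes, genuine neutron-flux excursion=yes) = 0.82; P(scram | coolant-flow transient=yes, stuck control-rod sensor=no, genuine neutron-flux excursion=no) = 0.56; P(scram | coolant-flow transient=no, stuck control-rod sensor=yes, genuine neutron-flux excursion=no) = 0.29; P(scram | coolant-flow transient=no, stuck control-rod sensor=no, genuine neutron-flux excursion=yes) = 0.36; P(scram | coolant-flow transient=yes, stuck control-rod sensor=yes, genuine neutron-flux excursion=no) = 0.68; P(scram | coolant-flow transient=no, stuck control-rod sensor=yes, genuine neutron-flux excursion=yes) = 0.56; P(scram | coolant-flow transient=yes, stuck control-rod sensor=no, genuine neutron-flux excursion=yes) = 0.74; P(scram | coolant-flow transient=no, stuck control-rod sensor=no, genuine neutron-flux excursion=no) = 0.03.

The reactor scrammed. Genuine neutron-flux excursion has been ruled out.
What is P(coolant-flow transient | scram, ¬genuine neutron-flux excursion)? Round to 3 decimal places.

Enumerate the 4 (coolant-flow transient, stuck control-rod sensor) configurations and weight by the priors:
  P(scram | ¬genuine neutron-flux excursion) = 0.03*0.87*0.68 + 0.29*0.87*0.32 + 0.56*0.13*0.68 + 0.68*0.13*0.32
        = 0.017748 + 0.080736 + 0.049504 + 0.028288 = 0.176276
The terms with coolant-flow transient present sum to 0.077792, so
  P(coolant-flow transient | scram, ¬genuine neutron-flux excursion) = 0.077792 / 0.176276 ≈ 0.441

P(coolant-flow transient | scram, ¬genuine neutron-flux excursion) ≈ 0.441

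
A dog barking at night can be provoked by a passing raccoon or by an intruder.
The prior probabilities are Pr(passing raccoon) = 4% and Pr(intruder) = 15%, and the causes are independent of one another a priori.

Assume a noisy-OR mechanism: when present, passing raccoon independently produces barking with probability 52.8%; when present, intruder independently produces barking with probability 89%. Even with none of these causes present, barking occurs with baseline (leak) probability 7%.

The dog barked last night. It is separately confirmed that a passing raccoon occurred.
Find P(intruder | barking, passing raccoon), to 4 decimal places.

Under noisy-OR, P(barking | causes) = 1 − (1−0.07)·∏(1−qᵢ) over the active causes.
For the numerator, keep only intruder=true terms: 0.951714*0.15 = 0.142757
Denominator P(barking | passing raccoon): 0.56104*0.85 + 0.951714*0.15 = 0.619641
Posterior = 0.142757 / 0.619641 ≈ 0.2304

P(intruder | barking, passing raccoon) ≈ 0.2304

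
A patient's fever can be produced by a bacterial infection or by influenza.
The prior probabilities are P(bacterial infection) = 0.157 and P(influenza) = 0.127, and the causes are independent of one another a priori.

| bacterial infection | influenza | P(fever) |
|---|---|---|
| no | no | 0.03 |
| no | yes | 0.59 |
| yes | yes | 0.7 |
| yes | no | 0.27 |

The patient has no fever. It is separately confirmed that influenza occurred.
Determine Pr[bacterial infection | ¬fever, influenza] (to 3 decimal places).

Pr[bacterial infection | ¬fever, influenza] ≈ 0.120

By total probability over both values of bacterial infection:
  P(¬fever | influenza) = 0.41*0.843 + 0.3*0.157
        = 0.345630 + 0.047100 = 0.392730
Keeping only the bacterial infection-present terms gives 0.047100, so
  P(bacterial infection | ¬fever, influenza) = 0.047100 / 0.392730 ≈ 0.120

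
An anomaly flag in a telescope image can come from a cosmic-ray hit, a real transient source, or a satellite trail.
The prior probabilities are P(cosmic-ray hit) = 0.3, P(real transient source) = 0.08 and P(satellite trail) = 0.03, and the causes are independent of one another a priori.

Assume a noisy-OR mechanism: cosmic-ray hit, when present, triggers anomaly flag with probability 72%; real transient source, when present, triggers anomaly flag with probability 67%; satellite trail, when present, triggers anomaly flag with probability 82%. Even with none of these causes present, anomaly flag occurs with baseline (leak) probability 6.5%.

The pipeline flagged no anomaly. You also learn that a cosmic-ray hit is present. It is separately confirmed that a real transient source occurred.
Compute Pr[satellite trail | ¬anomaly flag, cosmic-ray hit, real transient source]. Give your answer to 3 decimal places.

Under noisy-OR, P(anomaly flag | causes) = 1 − (1−0.065)·∏(1−qᵢ) over the active causes.
Enumerate both values of satellite trail and weight by the priors:
  P(¬anomaly flag | cosmic-ray hit, real transient source) = 0.086394×0.97 + 0.015551×0.03
        = 0.083802 + 0.000467 = 0.084269
Configurations with satellite trail contribute 0.000467, so
  P(satellite trail | ¬anomaly flag, cosmic-ray hit, real transient source) = 0.000467 / 0.084269 ≈ 0.006

Pr[satellite trail | ¬anomaly flag, cosmic-ray hit, real transient source] ≈ 0.006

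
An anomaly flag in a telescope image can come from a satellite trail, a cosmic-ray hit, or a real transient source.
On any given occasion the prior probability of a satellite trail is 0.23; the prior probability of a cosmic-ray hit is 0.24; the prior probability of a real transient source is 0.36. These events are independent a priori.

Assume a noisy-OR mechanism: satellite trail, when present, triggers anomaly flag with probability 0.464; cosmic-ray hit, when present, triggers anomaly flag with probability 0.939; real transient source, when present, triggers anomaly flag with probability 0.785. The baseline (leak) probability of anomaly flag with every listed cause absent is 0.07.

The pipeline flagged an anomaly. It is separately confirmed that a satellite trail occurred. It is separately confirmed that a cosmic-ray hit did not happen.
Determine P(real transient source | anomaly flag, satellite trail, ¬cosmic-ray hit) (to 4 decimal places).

Under noisy-OR, P(anomaly flag | causes) = 1 − (1−0.07)·∏(1−qᵢ) over the active causes.
P(anomaly flag | satellite trail, ¬cosmic-ray hit) = 0.50152×0.64 + 0.892827×0.36 = 0.320973 + 0.321418 = 0.642391
Restricting to configurations with real transient source present: 0.892827×0.36 = 0.321418.
P(real transient source | anomaly flag, satellite trail, ¬cosmic-ray hit) = 0.321418 / 0.642391 ≈ 0.5003

P(real transient source | anomaly flag, satellite trail, ¬cosmic-ray hit) ≈ 0.5003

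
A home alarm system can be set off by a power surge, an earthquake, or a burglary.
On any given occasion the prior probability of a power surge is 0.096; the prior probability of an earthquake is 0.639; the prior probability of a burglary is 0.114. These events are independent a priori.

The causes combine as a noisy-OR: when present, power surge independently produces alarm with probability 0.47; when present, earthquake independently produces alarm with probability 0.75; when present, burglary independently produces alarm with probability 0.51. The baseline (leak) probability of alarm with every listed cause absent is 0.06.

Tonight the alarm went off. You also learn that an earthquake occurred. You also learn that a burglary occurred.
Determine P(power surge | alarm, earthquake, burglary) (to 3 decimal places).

Under noisy-OR, P(alarm | causes) = 1 − (1−0.06)·∏(1−qᵢ) over the active causes.
For the numerator, keep only power surge=true terms: 0.938971*0.096 = 0.090141
The normalizing constant is 0.88485*0.904 + 0.938971*0.096 = 0.890045
Posterior = 0.090141 / 0.890045 ≈ 0.101

P(power surge | alarm, earthquake, burglary) ≈ 0.101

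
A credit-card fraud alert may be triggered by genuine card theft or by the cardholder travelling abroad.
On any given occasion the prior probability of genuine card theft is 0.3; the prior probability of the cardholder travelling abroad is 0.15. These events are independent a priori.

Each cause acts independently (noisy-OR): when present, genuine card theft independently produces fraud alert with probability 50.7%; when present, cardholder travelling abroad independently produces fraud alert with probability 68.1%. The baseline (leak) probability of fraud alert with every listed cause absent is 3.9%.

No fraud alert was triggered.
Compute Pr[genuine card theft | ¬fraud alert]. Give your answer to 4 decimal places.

Pr[genuine card theft | ¬fraud alert] ≈ 0.1744

Under noisy-OR, P(fraud alert | causes) = 1 − (1−0.039)·∏(1−qᵢ) over the active causes.
P(¬fraud alert) = 0.961·0.7·0.85 + 0.306559·0.7·0.15 + 0.473773·0.3·0.85 + 0.151134·0.3·0.15 = 0.571795 + 0.032189 + 0.120812 + 0.006801 = 0.731597
Restricting to configurations with genuine card theft present: 0.120812 + 0.006801 = 0.127613.
So P(genuine card theft | ¬fraud alert) = 0.127613/0.731597 ≈ 0.1744.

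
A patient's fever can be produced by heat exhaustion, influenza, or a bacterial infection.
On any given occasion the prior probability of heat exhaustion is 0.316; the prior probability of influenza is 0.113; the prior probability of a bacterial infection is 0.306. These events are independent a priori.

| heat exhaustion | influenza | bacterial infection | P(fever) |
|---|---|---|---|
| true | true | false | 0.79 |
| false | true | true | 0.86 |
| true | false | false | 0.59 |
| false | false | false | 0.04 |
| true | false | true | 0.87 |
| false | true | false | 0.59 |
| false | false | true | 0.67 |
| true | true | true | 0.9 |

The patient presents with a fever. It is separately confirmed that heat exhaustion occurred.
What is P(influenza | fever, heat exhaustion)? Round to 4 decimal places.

Weight on influenza=true, given the evidence: 0.061953 + 0.031120 = 0.093073
Denominator P(fever | heat exhaustion): 0.59×0.887×0.694 + 0.87×0.887×0.306 + 0.79×0.113×0.694 + 0.9×0.113×0.306 = 0.692401
P(influenza | fever, heat exhaustion) = 0.093073/0.692401 ≈ 0.1344

P(influenza | fever, heat exhaustion) ≈ 0.1344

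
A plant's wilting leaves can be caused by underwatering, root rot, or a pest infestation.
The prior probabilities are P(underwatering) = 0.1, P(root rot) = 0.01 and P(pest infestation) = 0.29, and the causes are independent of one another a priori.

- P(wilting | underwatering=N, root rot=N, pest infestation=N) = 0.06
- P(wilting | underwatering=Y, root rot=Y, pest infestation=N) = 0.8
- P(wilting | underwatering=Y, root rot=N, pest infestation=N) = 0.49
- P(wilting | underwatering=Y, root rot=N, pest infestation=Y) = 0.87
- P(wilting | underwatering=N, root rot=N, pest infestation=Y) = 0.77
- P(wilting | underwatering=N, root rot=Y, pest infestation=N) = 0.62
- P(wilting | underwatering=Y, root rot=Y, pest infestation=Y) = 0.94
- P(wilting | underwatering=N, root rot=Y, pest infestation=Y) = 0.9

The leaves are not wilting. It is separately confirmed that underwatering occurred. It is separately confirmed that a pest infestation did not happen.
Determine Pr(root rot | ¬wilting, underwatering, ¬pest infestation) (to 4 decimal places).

Pr(root rot | ¬wilting, underwatering, ¬pest infestation) ≈ 0.0039

Sum P(¬wilting|·) weighted by the priors over both values of root rot:
  P(¬wilting | underwatering, ¬pest infestation) = 0.51×0.99 + 0.2×0.01
        = 0.504900 + 0.002000 = 0.506900
Keeping only the root rot-present terms gives 0.002000, so
  P(root rot | ¬wilting, underwatering, ¬pest infestation) = 0.002000 / 0.506900 ≈ 0.0039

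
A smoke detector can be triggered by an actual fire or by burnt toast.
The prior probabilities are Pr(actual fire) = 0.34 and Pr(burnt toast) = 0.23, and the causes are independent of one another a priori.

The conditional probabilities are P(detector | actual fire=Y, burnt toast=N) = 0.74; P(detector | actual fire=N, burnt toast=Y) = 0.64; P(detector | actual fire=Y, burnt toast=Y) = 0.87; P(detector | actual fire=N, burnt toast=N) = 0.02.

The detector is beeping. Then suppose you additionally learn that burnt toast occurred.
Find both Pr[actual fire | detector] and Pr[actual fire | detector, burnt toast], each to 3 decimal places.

Pr[actual fire | detector] ≈ 0.709; Pr[actual fire | detector, burnt toast] ≈ 0.412

Sum P(detector|·) weighted by the priors over the 4 (actual fire, burnt toast) configurations:
  P(detector) = 0.02·0.66·0.77 + 0.64·0.66·0.23 + 0.74·0.34·0.77 + 0.87·0.34·0.23
        = 0.010164 + 0.097152 + 0.193732 + 0.068034 = 0.369082
Configurations with actual fire contribute 0.261766, so
  P(actual fire | detector) = 0.261766 / 0.369082 ≈ 0.709

With the extra evidence:
P(detector | burnt toast) = 0.64·0.66 + 0.87·0.34 = 0.422400 + 0.295800 = 0.718200
Of this, 0.295800 comes from 0.87·0.34 (the actual fire=true cases).
P(actual fire | detector, burnt toast) = 0.295800 / 0.718200 ≈ 0.412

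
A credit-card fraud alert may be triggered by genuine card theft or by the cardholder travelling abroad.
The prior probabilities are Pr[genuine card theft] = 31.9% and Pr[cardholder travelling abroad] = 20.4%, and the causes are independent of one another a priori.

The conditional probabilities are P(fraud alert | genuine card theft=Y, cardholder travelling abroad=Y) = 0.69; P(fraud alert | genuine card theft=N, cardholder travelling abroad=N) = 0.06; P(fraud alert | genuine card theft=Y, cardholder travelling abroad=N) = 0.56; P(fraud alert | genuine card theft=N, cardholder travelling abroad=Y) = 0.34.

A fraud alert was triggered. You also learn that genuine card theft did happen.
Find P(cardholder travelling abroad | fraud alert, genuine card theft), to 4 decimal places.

Enumerate both values of cardholder travelling abroad and weight by the priors:
  P(fraud alert | genuine card theft) = 0.56*0.796 + 0.69*0.204
        = 0.445760 + 0.140760 = 0.586520
Keeping only the cardholder travelling abroad-present terms gives 0.140760, so
  P(cardholder travelling abroad | fraud alert, genuine card theft) = 0.140760 / 0.586520 ≈ 0.2400

P(cardholder travelling abroad | fraud alert, genuine card theft) ≈ 0.2400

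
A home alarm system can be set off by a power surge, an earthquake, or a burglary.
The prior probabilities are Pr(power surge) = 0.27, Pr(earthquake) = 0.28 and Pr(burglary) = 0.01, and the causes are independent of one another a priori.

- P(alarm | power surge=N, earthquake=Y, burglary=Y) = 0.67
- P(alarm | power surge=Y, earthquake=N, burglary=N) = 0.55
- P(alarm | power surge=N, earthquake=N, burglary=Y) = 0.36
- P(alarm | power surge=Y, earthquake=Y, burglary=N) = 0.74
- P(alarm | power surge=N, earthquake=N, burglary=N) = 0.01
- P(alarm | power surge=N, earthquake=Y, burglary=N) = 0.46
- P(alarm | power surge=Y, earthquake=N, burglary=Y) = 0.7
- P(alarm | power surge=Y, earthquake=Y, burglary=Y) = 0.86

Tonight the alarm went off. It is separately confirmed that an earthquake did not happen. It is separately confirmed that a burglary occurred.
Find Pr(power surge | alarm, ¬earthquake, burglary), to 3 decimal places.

Pr(power surge | alarm, ¬earthquake, burglary) ≈ 0.418

Sum P(alarm|·) weighted by the priors over both values of power surge:
  P(alarm | ¬earthquake, burglary) = 0.36*0.73 + 0.7*0.27
        = 0.262800 + 0.189000 = 0.451800
Configurations with power surge contribute 0.189000, so
  P(power surge | alarm, ¬earthquake, burglary) = 0.189000 / 0.451800 ≈ 0.418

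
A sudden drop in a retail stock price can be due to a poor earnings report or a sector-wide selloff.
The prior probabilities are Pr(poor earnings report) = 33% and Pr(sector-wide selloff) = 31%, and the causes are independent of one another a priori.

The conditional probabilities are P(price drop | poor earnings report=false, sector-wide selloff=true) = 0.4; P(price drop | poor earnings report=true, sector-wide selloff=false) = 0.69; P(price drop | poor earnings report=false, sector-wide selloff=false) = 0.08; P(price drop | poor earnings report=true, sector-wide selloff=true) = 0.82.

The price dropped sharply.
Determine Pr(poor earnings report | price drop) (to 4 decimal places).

By total probability over the 4 (poor earnings report, sector-wide selloff) configurations:
  P(price drop) = 0.08·0.67·0.69 + 0.4·0.67·0.31 + 0.69·0.33·0.69 + 0.82·0.33·0.31
        = 0.036984 + 0.083080 + 0.157113 + 0.083886 = 0.361063
The terms with poor earnings report present sum to 0.240999, so
  P(poor earnings report | price drop) = 0.240999 / 0.361063 ≈ 0.6675

Pr(poor earnings report | price drop) ≈ 0.6675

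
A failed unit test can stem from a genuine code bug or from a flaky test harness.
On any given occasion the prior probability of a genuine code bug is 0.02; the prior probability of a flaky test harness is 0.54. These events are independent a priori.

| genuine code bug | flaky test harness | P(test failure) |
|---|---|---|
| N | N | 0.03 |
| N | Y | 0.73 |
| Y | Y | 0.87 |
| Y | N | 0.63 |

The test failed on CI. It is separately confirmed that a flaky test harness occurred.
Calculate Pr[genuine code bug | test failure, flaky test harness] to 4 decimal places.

Enumerate both values of genuine code bug and weight by the priors:
  P(test failure | flaky test harness) = 0.73·0.98 + 0.87·0.02
        = 0.715400 + 0.017400 = 0.732800
Configurations with genuine code bug contribute 0.017400, so
  P(genuine code bug | test failure, flaky test harness) = 0.017400 / 0.732800 ≈ 0.0237

Pr[genuine code bug | test failure, flaky test harness] ≈ 0.0237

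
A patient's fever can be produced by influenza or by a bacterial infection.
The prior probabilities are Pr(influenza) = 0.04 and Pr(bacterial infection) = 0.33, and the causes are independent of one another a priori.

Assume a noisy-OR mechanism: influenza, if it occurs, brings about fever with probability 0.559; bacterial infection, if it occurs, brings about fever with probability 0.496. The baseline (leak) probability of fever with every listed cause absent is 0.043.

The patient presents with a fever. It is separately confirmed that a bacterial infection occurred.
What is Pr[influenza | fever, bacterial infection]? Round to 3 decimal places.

Under noisy-OR, P(fever | causes) = 1 − (1−0.043)·∏(1−qᵢ) over the active causes.
By total probability over both values of influenza:
  P(fever | bacterial infection) = 0.517672*0.96 + 0.787293*0.04
        = 0.496965 + 0.031492 = 0.528457
Keeping only the influenza-present terms gives 0.031492, so
  P(influenza | fever, bacterial infection) = 0.031492 / 0.528457 ≈ 0.060

Pr[influenza | fever, bacterial infection] ≈ 0.060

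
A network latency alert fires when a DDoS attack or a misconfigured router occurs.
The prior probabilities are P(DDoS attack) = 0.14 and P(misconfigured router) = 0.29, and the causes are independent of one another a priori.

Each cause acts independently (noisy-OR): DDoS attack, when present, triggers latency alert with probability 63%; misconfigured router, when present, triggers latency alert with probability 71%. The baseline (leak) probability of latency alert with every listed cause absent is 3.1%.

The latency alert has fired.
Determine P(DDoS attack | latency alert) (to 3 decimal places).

Under noisy-OR, P(latency alert | causes) = 1 − (1−0.031)·∏(1−qᵢ) over the active causes.
For the numerator, keep only DDoS attack=true terms: 0.063762 + 0.036379 = 0.100141
Normalizer over all consistent configurations: 0.031×0.86×0.71 + 0.71899×0.86×0.29 + 0.64147×0.14×0.71 + 0.896026×0.14×0.29 = 0.298386
P(DDoS attack | latency alert) = 0.100141/0.298386 ≈ 0.336

P(DDoS attack | latency alert) ≈ 0.336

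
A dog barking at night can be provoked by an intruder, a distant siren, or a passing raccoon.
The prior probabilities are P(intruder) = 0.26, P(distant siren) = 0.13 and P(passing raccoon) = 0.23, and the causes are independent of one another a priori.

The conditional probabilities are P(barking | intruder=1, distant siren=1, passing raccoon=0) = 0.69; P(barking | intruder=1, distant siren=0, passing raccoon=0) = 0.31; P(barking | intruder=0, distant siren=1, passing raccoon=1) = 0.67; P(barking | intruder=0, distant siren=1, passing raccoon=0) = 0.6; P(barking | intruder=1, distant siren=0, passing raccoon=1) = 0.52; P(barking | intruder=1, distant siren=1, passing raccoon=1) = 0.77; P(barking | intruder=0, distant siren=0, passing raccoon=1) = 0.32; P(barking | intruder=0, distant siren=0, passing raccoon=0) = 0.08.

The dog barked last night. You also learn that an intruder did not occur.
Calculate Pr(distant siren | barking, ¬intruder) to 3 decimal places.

Pr(distant siren | barking, ¬intruder) ≈ 0.405

Sum P(barking|·) weighted by the priors over the 4 (distant siren, passing raccoon) configurations:
  P(barking | ¬intruder) = 0.08×0.87×0.77 + 0.32×0.87×0.23 + 0.6×0.13×0.77 + 0.67×0.13×0.23
        = 0.053592 + 0.064032 + 0.060060 + 0.020033 = 0.197717
Keeping only the distant siren-present terms gives 0.080093, so
  P(distant siren | barking, ¬intruder) = 0.080093 / 0.197717 ≈ 0.405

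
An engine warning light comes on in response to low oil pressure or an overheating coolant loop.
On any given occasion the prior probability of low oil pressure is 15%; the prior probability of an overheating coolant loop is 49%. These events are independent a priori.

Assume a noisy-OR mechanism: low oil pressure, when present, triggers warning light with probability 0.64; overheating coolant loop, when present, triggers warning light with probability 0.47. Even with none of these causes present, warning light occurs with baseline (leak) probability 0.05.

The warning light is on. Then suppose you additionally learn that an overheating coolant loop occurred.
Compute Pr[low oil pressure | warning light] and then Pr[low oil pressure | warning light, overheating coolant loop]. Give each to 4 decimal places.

Pr[low oil pressure | warning light] ≈ 0.3260; Pr[low oil pressure | warning light, overheating coolant loop] ≈ 0.2254

Under noisy-OR, P(warning light | causes) = 1 − (1−0.05)·∏(1−qᵢ) over the active causes.
P(warning light) = 0.05×0.85×0.51 + 0.4965×0.85×0.49 + 0.658×0.15×0.51 + 0.81874×0.15×0.49 = 0.021675 + 0.206792 + 0.050337 + 0.060177 = 0.338981
The low oil pressure-present share is 0.050337 + 0.060177 = 0.110514.
So P(low oil pressure | warning light) = 0.110514/0.338981 ≈ 0.3260.

Now also conditioning on overheating coolant loop=true:
P(warning light | overheating coolant loop) = 0.4965×0.85 + 0.81874×0.15 = 0.422025 + 0.122811 = 0.544836
Of this, 0.122811 comes from 0.81874×0.15 (the low oil pressure=true cases).
P(low oil pressure | warning light, overheating coolant loop) = 0.122811 / 0.544836 ≈ 0.2254
This is intercausal reasoning (explaining away): once overheating coolant loop accounts for the warning light, low oil pressure becomes less likely.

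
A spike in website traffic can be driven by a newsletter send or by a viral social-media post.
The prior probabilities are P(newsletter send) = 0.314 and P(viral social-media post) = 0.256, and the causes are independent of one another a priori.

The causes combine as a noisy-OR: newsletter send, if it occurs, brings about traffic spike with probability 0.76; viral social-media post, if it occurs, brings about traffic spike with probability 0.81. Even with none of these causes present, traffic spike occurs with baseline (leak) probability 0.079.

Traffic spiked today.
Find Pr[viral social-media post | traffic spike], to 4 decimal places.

Under noisy-OR, P(traffic spike | causes) = 1 − (1−0.079)·∏(1−qᵢ) over the active causes.
For the numerator, keep only viral social-media post=true terms: 0.144885 + 0.077008 = 0.221893
Normalizer over all consistent configurations: 0.079·0.686·0.744 + 0.82501·0.686·0.256 + 0.77896·0.314·0.744 + 0.958002·0.314·0.256 = 0.444191
Posterior = 0.221893 / 0.444191 ≈ 0.4995

Pr[viral social-media post | traffic spike] ≈ 0.4995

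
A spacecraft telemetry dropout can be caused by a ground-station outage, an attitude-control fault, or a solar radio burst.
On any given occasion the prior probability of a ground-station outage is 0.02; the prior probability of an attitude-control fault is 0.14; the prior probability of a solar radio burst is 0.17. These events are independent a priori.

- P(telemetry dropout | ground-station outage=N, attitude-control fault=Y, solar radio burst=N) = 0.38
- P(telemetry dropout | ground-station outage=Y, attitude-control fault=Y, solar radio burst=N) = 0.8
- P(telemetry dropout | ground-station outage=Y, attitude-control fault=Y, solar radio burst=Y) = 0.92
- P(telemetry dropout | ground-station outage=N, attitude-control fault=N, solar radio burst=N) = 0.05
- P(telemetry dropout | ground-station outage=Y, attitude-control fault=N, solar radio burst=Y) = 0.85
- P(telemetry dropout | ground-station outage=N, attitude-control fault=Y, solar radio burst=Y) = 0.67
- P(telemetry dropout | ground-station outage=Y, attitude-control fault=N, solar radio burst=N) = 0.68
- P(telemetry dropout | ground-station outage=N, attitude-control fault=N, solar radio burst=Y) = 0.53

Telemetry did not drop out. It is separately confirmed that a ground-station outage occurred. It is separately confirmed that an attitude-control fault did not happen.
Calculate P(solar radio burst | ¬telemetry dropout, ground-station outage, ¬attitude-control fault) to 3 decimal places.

P(solar radio burst | ¬telemetry dropout, ground-station outage, ¬attitude-control fault) ≈ 0.088

P(¬telemetry dropout | ground-station outage, ¬attitude-control fault) = 0.32×0.83 + 0.15×0.17 = 0.265600 + 0.025500 = 0.291100
The solar radio burst-present share is 0.15×0.17 = 0.025500.
P(solar radio burst | ¬telemetry dropout, ground-station outage, ¬attitude-control fault) = 0.025500 / 0.291100 ≈ 0.088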